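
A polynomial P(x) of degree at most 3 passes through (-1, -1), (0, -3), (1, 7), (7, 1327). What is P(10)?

Write P(x) = ax^3 + bx^2 + cx + d. Substituting each data point gives a linear system:
  -a + b - c + d = -1
  d = -3
  a + b + c + d = 7
  343a + 49b + 7c + d = 1327
Solving the system yields a = 3, b = 6, c = 1, d = -3.
So P(x) = 3x³ + 6x² + x - 3.
Then P(10) = 3607.

3607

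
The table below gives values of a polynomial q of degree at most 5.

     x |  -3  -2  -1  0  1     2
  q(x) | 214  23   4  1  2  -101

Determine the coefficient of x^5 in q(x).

Write q(x) = ax^5 + bx^4 + cx^3 + dx^2 + ex + k. Substituting each data point gives a linear system:
  -243a + 81b - 27c + 9d - 3e + k = 214
  -32a + 16b - 8c + 4d - 2e + k = 23
  -a + b - c + d - e + k = 4
  k = 1
  a + b + c + d + e + k = 2
  32a + 16b + 8c + 4d + 2e + k = -101
Solving the system yields a = -2, b = -4, c = 0, d = 6, e = 1, k = 1.
So q(x) = -2x⁵ - 4x⁴ + 6x² + x + 1.
The leading coefficient is -2.

-2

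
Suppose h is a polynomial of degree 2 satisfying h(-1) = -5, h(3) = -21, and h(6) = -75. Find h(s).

Write h(s) = as^2 + bs + c. Substituting each data point gives a linear system:
  a - b + c = -5
  9a + 3b + c = -21
  36a + 6b + c = -75
Solving the system yields a = -2, b = 0, c = -3.
So h(s) = -2s^2 - 3.
Check: h(3) = -21. ✓

h(s) = -2s^2 - 3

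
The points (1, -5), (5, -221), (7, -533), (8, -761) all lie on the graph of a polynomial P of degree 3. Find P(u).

P(u) = -u^3 - 4u^2 + u - 1

Write P(u) = au^3 + bu^2 + cu + d. Substituting each data point gives a linear system:
  a + b + c + d = -5
  125a + 25b + 5c + d = -221
  343a + 49b + 7c + d = -533
  512a + 64b + 8c + d = -761
Solving the system yields a = -1, b = -4, c = 1, d = -1.
So P(u) = -u^3 - 4u^2 + u - 1.
Check: P(1) = -5. ✓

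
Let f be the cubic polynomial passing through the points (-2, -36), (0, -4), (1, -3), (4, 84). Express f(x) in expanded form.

Write f(x) = ax^3 + bx^2 + cx + d. Substituting each data point gives a linear system:
  -8a + 4b - 2c + d = -36
  d = -4
  a + b + c + d = -3
  64a + 16b + 4c + d = 84
Solving the system yields a = 2, b = -3, c = 2, d = -4.
So f(x) = 2x³ - 3x² + 2x - 4.
Check: f(-2) = -36. ✓

f(x) = 2x^3 - 3x^2 + 2x - 4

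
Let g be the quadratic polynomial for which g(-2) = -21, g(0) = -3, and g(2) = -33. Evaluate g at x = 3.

-66

Write g(x) = ax^2 + bx + c. Substituting each data point gives a linear system:
  4a - 2b + c = -21
  c = -3
  4a + 2b + c = -33
Solving the system yields a = -6, b = -3, c = -3.
So g(x) = -6x^2 - 3x - 3.
Then g(3) = -66.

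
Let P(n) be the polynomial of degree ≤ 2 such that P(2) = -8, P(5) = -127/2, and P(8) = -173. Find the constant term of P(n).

-1

Write P(n) = an^2 + bn + c. Substituting each data point gives a linear system:
  4a + 2b + c = -8
  25a + 5b + c = -127/2
  64a + 8b + c = -173
Solving the system yields a = -3, b = 5/2, c = -1.
So P(n) = -3n^2 + (5/2)n - 1.
The constant term is -1.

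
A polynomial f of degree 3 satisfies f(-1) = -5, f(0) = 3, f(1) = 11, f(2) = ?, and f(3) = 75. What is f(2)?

The 4 known points determine the degree-3 polynomial uniquely.
Write f(x) = ax^3 + bx^2 + cx + d. Substituting each data point gives a linear system:
  -a + b - c + d = -5
  d = 3
  a + b + c + d = 11
  27a + 9b + 3c + d = 75
Solving the system yields a = 2, b = 0, c = 6, d = 3.
So f(x) = 2x^3 + 6x + 3.
Then f(2) = 31.

31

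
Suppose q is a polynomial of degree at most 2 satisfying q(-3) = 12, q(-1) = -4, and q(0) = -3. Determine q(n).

Write q(n) = an^2 + bn + c. Substituting each data point gives a linear system:
  9a - 3b + c = 12
  a - b + c = -4
  c = -3
Solving the system yields a = 3, b = 4, c = -3.
So q(n) = 3n^2 + 4n - 3.
Check: q(-3) = 12. ✓

q(n) = 3n^2 + 4n - 3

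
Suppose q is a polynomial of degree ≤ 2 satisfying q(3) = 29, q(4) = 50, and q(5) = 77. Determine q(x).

q(x) = 3x^2 + 2

Write q(x) = ax^2 + bx + c. Substituting each data point gives a linear system:
  9a + 3b + c = 29
  16a + 4b + c = 50
  25a + 5b + c = 77
Solving the system yields a = 3, b = 0, c = 2.
So q(x) = 3x² + 2.
Check: q(5) = 77. ✓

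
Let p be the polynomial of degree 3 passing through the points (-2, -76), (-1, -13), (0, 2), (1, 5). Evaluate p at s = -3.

Using the Lagrange interpolation formula with nodes -2, -1, 0, 1:
  L_0(s) = (s + 1)s(s - 1) / -6
  L_1(s) = (s + 2)s(s - 1) / 2
  L_2(s) = (s + 2)(s + 1)(s - 1) / -2
  L_3(s) = (s + 2)(s + 1)s / 6
Then p(s) = -76·L_0(s) - 13·L_1(s) + 2·L_2(s) + 5·L_3(s).
Expanding and collecting terms gives p(s) = 6s^3 - 6s^2 + 3s + 2.
Evaluating at s = -3: p(-3) = -223.

-223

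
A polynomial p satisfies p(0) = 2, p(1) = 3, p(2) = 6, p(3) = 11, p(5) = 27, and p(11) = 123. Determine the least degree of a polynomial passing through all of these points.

2

Divided differences on the nodes 0, 1, 2, 3, 5, 11:
  order 0: 2  3  6  11  27  123
  order 1: 1  3  5  8  16
  order 2: 1  1  1  1
  order 3: 0  0  0
  order 4: 0  0
  order 5: 0
The order-2 divided differences are all 1 (nonzero) and every higher order vanishes, so the data lies on a polynomial of degree exactly 2.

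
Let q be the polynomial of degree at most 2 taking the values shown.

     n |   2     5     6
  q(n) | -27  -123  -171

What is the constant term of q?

Write q(n) = an^2 + bn + c. Substituting each data point gives a linear system:
  4a + 2b + c = -27
  25a + 5b + c = -123
  36a + 6b + c = -171
Solving the system yields a = -4, b = -4, c = -3.
So q(n) = -4n^2 - 4n - 3.
The constant term is -3.

-3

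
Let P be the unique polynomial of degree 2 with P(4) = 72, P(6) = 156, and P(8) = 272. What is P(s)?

P(s) = 4s^2 + 2s

Write P(s) = as^2 + bs + c. Substituting each data point gives a linear system:
  16a + 4b + c = 72
  36a + 6b + c = 156
  64a + 8b + c = 272
Solving the system yields a = 4, b = 2, c = 0.
So P(s) = 4s^2 + 2s.
Check: P(4) = 72. ✓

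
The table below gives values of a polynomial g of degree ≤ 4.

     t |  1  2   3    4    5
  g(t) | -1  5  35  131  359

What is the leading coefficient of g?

1

Write g(t) = at^4 + bt^3 + ct^2 + dt + e. Substituting each data point gives a linear system:
  a + b + c + d + e = -1
  16a + 8b + 4c + 2d + e = 5
  81a + 27b + 9c + 3d + e = 35
  256a + 64b + 16c + 4d + e = 131
  625a + 125b + 25c + 5d + e = 359
Solving the system yields a = 1, b = -3, c = 5, d = -3, e = -1.
So g(t) = t^4 - 3t^3 + 5t^2 - 3t - 1.
The leading coefficient is 1.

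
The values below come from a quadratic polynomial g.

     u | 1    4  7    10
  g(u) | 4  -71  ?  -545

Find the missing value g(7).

On equispaced nodes a degree-2 polynomial has vanishing third forward difference, so
  - g(1) + 3·g(4) - 3·g(7) + g(10) = 0.
Substituting the known values and solving for g(7):
  -3·g(7) = 762
  g(7) = -254.

-254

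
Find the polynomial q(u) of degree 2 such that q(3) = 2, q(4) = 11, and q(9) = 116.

q(u) = 2u^2 - 5u - 1

Write q(u) = au^2 + bu + c. Substituting each data point gives a linear system:
  9a + 3b + c = 2
  16a + 4b + c = 11
  81a + 9b + c = 116
Solving the system yields a = 2, b = -5, c = -1.
So q(u) = 2u^2 - 5u - 1.
Check: q(9) = 116. ✓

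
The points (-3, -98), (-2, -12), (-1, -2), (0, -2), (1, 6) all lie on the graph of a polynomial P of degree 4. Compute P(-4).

Write P(t) = at^4 + bt^3 + ct^2 + dt + e. Substituting each data point gives a linear system:
  81a - 27b + 9c - 3d + e = -98
  16a - 8b + 4c - 2d + e = -12
  a - b + c - d + e = -2
  e = -2
  a + b + c + d + e = 6
Solving the system yields a = -2, b = -1, c = 6, d = 5, e = -2.
So P(t) = -2t^4 - t^3 + 6t^2 + 5t - 2.
Then P(-4) = -374.

-374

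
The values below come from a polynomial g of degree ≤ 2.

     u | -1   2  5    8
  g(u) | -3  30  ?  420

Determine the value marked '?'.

171

On equispaced nodes a degree-2 polynomial has vanishing third forward difference, so
  - g(-1) + 3·g(2) - 3·g(5) + g(8) = 0.
Substituting the known values and solving for g(5):
  -3·g(5) = -513
  g(5) = 171.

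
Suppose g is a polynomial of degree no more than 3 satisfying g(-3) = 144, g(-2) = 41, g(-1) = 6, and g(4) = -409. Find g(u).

g(u) = -6u^3 - 2u^2 + u + 3

Write g(u) = au^3 + bu^2 + cu + d. Substituting each data point gives a linear system:
  -27a + 9b - 3c + d = 144
  -8a + 4b - 2c + d = 41
  -a + b - c + d = 6
  64a + 16b + 4c + d = -409
Solving the system yields a = -6, b = -2, c = 1, d = 3.
So g(u) = -6u³ - 2u² + u + 3.
Check: g(-2) = 41. ✓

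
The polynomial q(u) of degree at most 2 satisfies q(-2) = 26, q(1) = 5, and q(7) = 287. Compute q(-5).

Using the Lagrange interpolation formula with nodes -2, 1, 7:
  L_0(u) = (u - 1)(u - 7) / 27
  L_1(u) = (u + 2)(u - 7) / -18
  L_2(u) = (u + 2)(u - 1) / 54
Then q(u) = 26·L_0(u) + 5·L_1(u) + 287·L_2(u).
Expanding and collecting terms gives q(u) = 6u^2 - u.
Evaluating at u = -5: q(-5) = 155.

155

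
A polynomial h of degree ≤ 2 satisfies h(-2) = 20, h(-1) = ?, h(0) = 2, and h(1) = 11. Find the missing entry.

5

On equispaced nodes a degree-2 polynomial has vanishing third forward difference, so
  - h(-2) + 3·h(-1) - 3·h(0) + h(1) = 0.
Substituting the known values and solving for h(-1):
  3·h(-1) = 15
  h(-1) = 5.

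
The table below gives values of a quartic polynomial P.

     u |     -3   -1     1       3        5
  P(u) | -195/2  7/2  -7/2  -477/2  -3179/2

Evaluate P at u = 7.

-11425/2

Forward differences of the values at u = -3, -1, 1, 3, 5:
  P  : -195/2  7/2  -7/2  -477/2  -3179/2
  Δ  : 101  -7  -235  -1351
  Δ^2: -108  -228  -1116
  Δ^3: -120  -888
  Δ^4: -768
The fourth differences are constant, confirming degree 4.
Interpolating (Newton forward form) and evaluating at u = 7 gives P(7) = -11425/2.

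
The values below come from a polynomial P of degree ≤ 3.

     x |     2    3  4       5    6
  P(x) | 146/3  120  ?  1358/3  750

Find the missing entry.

On equispaced nodes a degree-3 polynomial has vanishing fourth forward difference, so
  P(2) - 4·P(3) + 6·P(4) - 4·P(5) + P(6) = 0.
Substituting the known values and solving for P(4):
  6·P(4) = 1492
  P(4) = 746/3.

746/3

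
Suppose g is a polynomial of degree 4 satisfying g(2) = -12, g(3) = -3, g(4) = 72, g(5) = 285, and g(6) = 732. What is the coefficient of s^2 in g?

Write g(s) = as^4 + bs^3 + cs^2 + ds + e. Substituting each data point gives a linear system:
  16a + 8b + 4c + 2d + e = -12
  81a + 27b + 9c + 3d + e = -3
  256a + 64b + 16c + 4d + e = 72
  625a + 125b + 25c + 5d + e = 285
  1296a + 216b + 36c + 6d + e = 732
Solving the system yields a = 1, b = -2, c = -4, d = 2, e = 0.
So g(s) = s^4 - 2s^3 - 4s^2 + 2s.
The coefficient of s^2 is -4.

-4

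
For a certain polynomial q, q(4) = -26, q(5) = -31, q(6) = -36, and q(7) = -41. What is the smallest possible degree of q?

Forward differences of the values at t = 4, 5, 6, 7:
  q  : -26  -31  -36  -41
  Δ  : -5  -5  -5
  Δ^2: 0  0
  Δ^3: 0
The first differences are constant (-5) and nonzero, while all higher differences vanish, so the minimal degree is 1.

1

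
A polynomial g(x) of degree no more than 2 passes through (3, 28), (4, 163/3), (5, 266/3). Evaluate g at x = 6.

131

Using the Lagrange interpolation formula with nodes 3, 4, 5:
  L_0(x) = (x - 4)(x - 5) / 2
  L_1(x) = (x - 3)(x - 5) / -1
  L_2(x) = (x - 3)(x - 4) / 2
Then g(x) = 28·L_0(x) + 163/3·L_1(x) + 266/3·L_2(x).
Expanding and collecting terms gives g(x) = 4x^2 - (5/3)x - 3.
Evaluating at x = 6: g(6) = 131.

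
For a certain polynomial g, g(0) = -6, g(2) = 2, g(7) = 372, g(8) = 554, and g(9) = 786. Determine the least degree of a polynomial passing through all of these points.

Divided differences on the nodes 0, 2, 7, 8, 9:
  order 0: -6  2  372  554  786
  order 1: 4  74  182  232
  order 2: 10  18  25
  order 3: 1  1
  order 4: 0
The order-3 divided differences are all 1 (nonzero) and every higher order vanishes, so the data lies on a polynomial of degree exactly 3.

3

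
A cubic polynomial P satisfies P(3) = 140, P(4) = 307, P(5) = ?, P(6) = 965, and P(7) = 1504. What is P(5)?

The 4 known points determine the degree-3 polynomial uniquely.
Write P(s) = as^3 + bs^2 + cs + d. Substituting each data point gives a linear system:
  27a + 9b + 3c + d = 140
  64a + 16b + 4c + d = 307
  216a + 36b + 6c + d = 965
  343a + 49b + 7c + d = 1504
Solving the system yields a = 4, b = 2, c = 5, d = -1.
So P(s) = 4s^3 + 2s^2 + 5s - 1.
Then P(5) = 574.

574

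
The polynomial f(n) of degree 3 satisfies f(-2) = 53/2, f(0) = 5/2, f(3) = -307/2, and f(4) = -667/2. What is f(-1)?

13/2

Using the Lagrange interpolation formula with nodes -2, 0, 3, 4:
  L_0(n) = n(n - 3)(n - 4) / -60
  L_1(n) = (n + 2)(n - 3)(n - 4) / 24
  L_2(n) = (n + 2)n(n - 4) / -15
  L_3(n) = (n + 2)n(n - 3) / 24
Then f(n) = 53/2·L_0(n) + 5/2·L_1(n) - 307/2·L_2(n) - 667/2·L_3(n).
Expanding and collecting terms gives f(n) = -4n^3 - 4n^2 - 4n + 5/2.
Evaluating at n = -1: f(-1) = 13/2.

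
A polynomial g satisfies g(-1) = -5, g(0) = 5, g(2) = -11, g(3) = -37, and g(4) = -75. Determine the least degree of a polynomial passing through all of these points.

Divided differences on the nodes -1, 0, 2, 3, 4:
  order 0: -5  5  -11  -37  -75
  order 1: 10  -8  -26  -38
  order 2: -6  -6  -6
  order 3: 0  0
  order 4: 0
The order-2 divided differences are all -6 (nonzero) and every higher order vanishes, so the data lies on a polynomial of degree exactly 2.

2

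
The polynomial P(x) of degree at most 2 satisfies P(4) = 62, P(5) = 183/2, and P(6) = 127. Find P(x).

Write P(x) = ax^2 + bx + c. Substituting each data point gives a linear system:
  16a + 4b + c = 62
  25a + 5b + c = 183/2
  36a + 6b + c = 127
Solving the system yields a = 3, b = 5/2, c = 4.
So P(x) = 3x^2 + (5/2)x + 4.
Check: P(6) = 127. ✓

P(x) = 3x^2 + (5/2)x + 4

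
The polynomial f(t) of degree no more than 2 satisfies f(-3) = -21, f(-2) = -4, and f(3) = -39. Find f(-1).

Write f(t) = at^2 + bt + c. Substituting each data point gives a linear system:
  9a - 3b + c = -21
  4a - 2b + c = -4
  9a + 3b + c = -39
Solving the system yields a = -4, b = -3, c = 6.
So f(t) = -4t^2 - 3t + 6.
Then f(-1) = 5.

5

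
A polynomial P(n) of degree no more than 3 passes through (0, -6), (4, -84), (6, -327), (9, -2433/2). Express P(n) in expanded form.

P(n) = -2n^3 + 3n^2 + (1/2)n - 6

Write P(n) = an^3 + bn^2 + cn + d. Substituting each data point gives a linear system:
  d = -6
  64a + 16b + 4c + d = -84
  216a + 36b + 6c + d = -327
  729a + 81b + 9c + d = -2433/2
Solving the system yields a = -2, b = 3, c = 1/2, d = -6.
So P(n) = -2n^3 + 3n^2 + (1/2)n - 6.
Check: P(9) = -2433/2. ✓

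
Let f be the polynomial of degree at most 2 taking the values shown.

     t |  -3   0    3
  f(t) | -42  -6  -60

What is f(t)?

Using the Lagrange interpolation formula with nodes -3, 0, 3:
  L_0(t) = t(t - 3) / 18
  L_1(t) = (t + 3)(t - 3) / -9
  L_2(t) = (t + 3)t / 18
Then f(t) = -42·L_0(t) - 6·L_1(t) - 60·L_2(t).
Expanding and collecting terms gives f(t) = -5t^2 - 3t - 6.
Check: f(0) = -6. ✓

f(t) = -5t^2 - 3t - 6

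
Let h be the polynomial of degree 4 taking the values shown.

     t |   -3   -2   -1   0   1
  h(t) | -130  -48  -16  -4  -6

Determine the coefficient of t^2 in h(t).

-6

Write h(t) = at^4 + bt^3 + ct^2 + dt + e. Substituting each data point gives a linear system:
  81a - 27b + 9c - 3d + e = -130
  16a - 8b + 4c - 2d + e = -48
  a - b + c - d + e = -16
  e = -4
  a + b + c + d + e = -6
Solving the system yields a = -1, b = -1, c = -6, d = 6, e = -4.
So h(t) = -t⁴ - t³ - 6t² + 6t - 4.
The coefficient of t^2 is -6.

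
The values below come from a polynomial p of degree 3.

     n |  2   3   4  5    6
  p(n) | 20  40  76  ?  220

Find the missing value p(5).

134

On equispaced nodes a degree-3 polynomial has vanishing fourth forward difference, so
  p(2) - 4·p(3) + 6·p(4) - 4·p(5) + p(6) = 0.
Substituting the known values and solving for p(5):
  -4·p(5) = -536
  p(5) = 134.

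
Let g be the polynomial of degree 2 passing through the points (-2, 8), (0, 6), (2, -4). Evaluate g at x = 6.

-48

Write g(x) = ax^2 + bx + c. Substituting each data point gives a linear system:
  4a - 2b + c = 8
  c = 6
  4a + 2b + c = -4
Solving the system yields a = -1, b = -3, c = 6.
So g(x) = -x^2 - 3x + 6.
Then g(6) = -48.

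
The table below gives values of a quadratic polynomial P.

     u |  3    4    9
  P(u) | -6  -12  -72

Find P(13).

Using the Lagrange interpolation formula with nodes 3, 4, 9:
  L_0(u) = (u - 4)(u - 9) / 6
  L_1(u) = (u - 3)(u - 9) / -5
  L_2(u) = (u - 3)(u - 4) / 30
Then P(u) = -6·L_0(u) - 12·L_1(u) - 72·L_2(u).
Expanding and collecting terms gives P(u) = -u^2 + u.
Evaluating at u = 13: P(13) = -156.

-156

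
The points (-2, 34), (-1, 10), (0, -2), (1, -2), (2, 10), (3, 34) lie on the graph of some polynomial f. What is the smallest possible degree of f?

Forward differences of the values at n = -2, -1, 0, 1, 2, 3:
  f  : 34  10  -2  -2  10  34
  Δ  : -24  -12  0  12  24
  Δ^2: 12  12  12  12
  Δ^3: 0  0  0
  Δ^4: 0  0
  Δ^5: 0
The second differences are constant (12) and nonzero, while all higher differences vanish, so the minimal degree is 2.

2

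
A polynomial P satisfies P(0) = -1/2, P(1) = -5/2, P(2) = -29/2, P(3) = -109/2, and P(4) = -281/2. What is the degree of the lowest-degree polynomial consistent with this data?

3

Forward differences of the values at x = 0, 1, 2, 3, 4:
  P  : -1/2  -5/2  -29/2  -109/2  -281/2
  Δ  : -2  -12  -40  -86
  Δ^2: -10  -28  -46
  Δ^3: -18  -18
  Δ^4: 0
The third differences are constant (-18) and nonzero, while all higher differences vanish, so the minimal degree is 3.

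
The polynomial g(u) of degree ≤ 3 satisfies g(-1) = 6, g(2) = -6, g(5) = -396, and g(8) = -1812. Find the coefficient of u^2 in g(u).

Write g(u) = au^3 + bu^2 + cu + d. Substituting each data point gives a linear system:
  -a + b - c + d = 6
  8a + 4b + 2c + d = -6
  125a + 25b + 5c + d = -396
  512a + 64b + 8c + d = -1812
Solving the system yields a = -4, b = 3, c = 5, d = 4.
So g(u) = -4u^3 + 3u^2 + 5u + 4.
The coefficient of u^2 is 3.

3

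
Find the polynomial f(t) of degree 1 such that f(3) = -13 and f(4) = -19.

Write f(t) = at + b. Substituting each data point gives a linear system:
  3a + b = -13
  4a + b = -19
Solving the system yields a = -6, b = 5.
So f(t) = -6t + 5.
Check: f(4) = -19. ✓

f(t) = -6t + 5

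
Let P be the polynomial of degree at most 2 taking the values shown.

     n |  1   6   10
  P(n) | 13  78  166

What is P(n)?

Write P(n) = an^2 + bn + c. Substituting each data point gives a linear system:
  a + b + c = 13
  36a + 6b + c = 78
  100a + 10b + c = 166
Solving the system yields a = 1, b = 6, c = 6.
So P(n) = n² + 6n + 6.
Check: P(6) = 78. ✓

P(n) = n^2 + 6n + 6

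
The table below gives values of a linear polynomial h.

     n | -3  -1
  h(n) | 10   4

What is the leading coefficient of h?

-3

Write h(n) = an + b. Substituting each data point gives a linear system:
  -3a + b = 10
  -a + b = 4
Solving the system yields a = -3, b = 1.
So h(n) = -3n + 1.
The leading coefficient is -3.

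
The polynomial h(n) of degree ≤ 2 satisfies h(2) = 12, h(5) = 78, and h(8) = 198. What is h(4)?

Using the Lagrange interpolation formula with nodes 2, 5, 8:
  L_0(n) = (n - 5)(n - 8) / 18
  L_1(n) = (n - 2)(n - 8) / -9
  L_2(n) = (n - 2)(n - 5) / 18
Then h(n) = 12·L_0(n) + 78·L_1(n) + 198·L_2(n).
Expanding and collecting terms gives h(n) = 3n^2 + n - 2.
Evaluating at n = 4: h(4) = 50.

50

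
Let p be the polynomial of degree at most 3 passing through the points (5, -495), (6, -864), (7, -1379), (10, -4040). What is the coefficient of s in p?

6

Write p(s) = as^3 + bs^2 + cs + d. Substituting each data point gives a linear system:
  125a + 25b + 5c + d = -495
  216a + 36b + 6c + d = -864
  343a + 49b + 7c + d = -1379
  1000a + 100b + 10c + d = -4040
Solving the system yields a = -4, b = -1, c = 6, d = 0.
So p(s) = -4s^3 - s^2 + 6s.
The coefficient of s is 6.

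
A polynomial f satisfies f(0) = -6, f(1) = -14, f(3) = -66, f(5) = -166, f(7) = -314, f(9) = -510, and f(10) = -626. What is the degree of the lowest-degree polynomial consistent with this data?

Divided differences on the nodes 0, 1, 3, 5, 7, 9, 10:
  order 0: -6  -14  -66  -166  -314  -510  -626
  order 1: -8  -26  -50  -74  -98  -116
  order 2: -6  -6  -6  -6  -6
  order 3: 0  0  0  0
  order 4: 0  0  0
  order 5: 0  0
  order 6: 0
The order-2 divided differences are all -6 (nonzero) and every higher order vanishes, so the data lies on a polynomial of degree exactly 2.

2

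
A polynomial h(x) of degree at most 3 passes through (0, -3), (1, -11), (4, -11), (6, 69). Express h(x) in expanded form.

Using the Lagrange interpolation formula with nodes 0, 1, 4, 6:
  L_0(x) = (x - 1)(x - 4)(x - 6) / -24
  L_1(x) = x(x - 4)(x - 6) / 15
  L_2(x) = x(x - 1)(x - 6) / -24
  L_3(x) = x(x - 1)(x - 4) / 60
Then h(x) = -3·L_0(x) - 11·L_1(x) - 11·L_2(x) + 69·L_3(x).
Expanding and collecting terms gives h(x) = x^3 - 3x^2 - 6x - 3.
Check: h(1) = -11. ✓

h(x) = x^3 - 3x^2 - 6x - 3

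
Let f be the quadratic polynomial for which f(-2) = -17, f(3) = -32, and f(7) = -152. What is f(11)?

Using the Lagrange interpolation formula with nodes -2, 3, 7:
  L_0(s) = (s - 3)(s - 7) / 45
  L_1(s) = (s + 2)(s - 7) / -20
  L_2(s) = (s + 2)(s - 3) / 36
Then f(s) = -17·L_0(s) - 32·L_1(s) - 152·L_2(s).
Expanding and collecting terms gives f(s) = -3s² - 5.
Evaluating at s = 11: f(11) = -368.

-368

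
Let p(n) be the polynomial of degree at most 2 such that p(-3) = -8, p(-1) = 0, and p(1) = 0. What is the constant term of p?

1

Write p(n) = an^2 + bn + c. Substituting each data point gives a linear system:
  9a - 3b + c = -8
  a - b + c = 0
  a + b + c = 0
Solving the system yields a = -1, b = 0, c = 1.
So p(n) = -n^2 + 1.
The constant term is 1.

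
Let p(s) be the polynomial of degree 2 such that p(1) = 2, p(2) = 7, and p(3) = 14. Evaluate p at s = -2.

-1

Write p(s) = as^2 + bs + c. Substituting each data point gives a linear system:
  a + b + c = 2
  4a + 2b + c = 7
  9a + 3b + c = 14
Solving the system yields a = 1, b = 2, c = -1.
So p(s) = s² + 2s - 1.
Then p(-2) = -1.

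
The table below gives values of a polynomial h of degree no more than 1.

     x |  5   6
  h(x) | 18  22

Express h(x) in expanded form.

h(x) = 4x - 2

Write h(x) = ax + b. Substituting each data point gives a linear system:
  5a + b = 18
  6a + b = 22
Solving the system yields a = 4, b = -2.
So h(x) = 4x - 2.
Check: h(6) = 22. ✓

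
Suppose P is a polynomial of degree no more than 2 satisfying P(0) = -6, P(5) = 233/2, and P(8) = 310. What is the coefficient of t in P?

-1/2

Write P(t) = at^2 + bt + c. Substituting each data point gives a linear system:
  c = -6
  25a + 5b + c = 233/2
  64a + 8b + c = 310
Solving the system yields a = 5, b = -1/2, c = -6.
So P(t) = 5t² - (1/2)t - 6.
The coefficient of t is -1/2.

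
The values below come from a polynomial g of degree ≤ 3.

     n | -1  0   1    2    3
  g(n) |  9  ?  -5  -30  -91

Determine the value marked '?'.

The 4 known points determine the degree-3 polynomial uniquely.
Write g(n) = an^3 + bn^2 + cn + d. Substituting each data point gives a linear system:
  -a + b - c + d = 9
  a + b + c + d = -5
  8a + 4b + 2c + d = -30
  27a + 9b + 3c + d = -91
Solving the system yields a = -3, b = 0, c = -4, d = 2.
So g(n) = -3n³ - 4n + 2.
Then g(0) = 2.

2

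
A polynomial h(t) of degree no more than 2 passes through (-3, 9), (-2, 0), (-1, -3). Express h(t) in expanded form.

Write h(t) = at^2 + bt + c. Substituting each data point gives a linear system:
  9a - 3b + c = 9
  4a - 2b + c = 0
  a - b + c = -3
Solving the system yields a = 3, b = 6, c = 0.
So h(t) = 3t^2 + 6t.
Check: h(-1) = -3. ✓

h(t) = 3t^2 + 6t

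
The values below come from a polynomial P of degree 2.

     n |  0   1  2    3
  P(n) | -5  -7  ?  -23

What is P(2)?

-13

On equispaced nodes a degree-2 polynomial has vanishing third forward difference, so
  - P(0) + 3·P(1) - 3·P(2) + P(3) = 0.
Substituting the known values and solving for P(2):
  -3·P(2) = 39
  P(2) = -13.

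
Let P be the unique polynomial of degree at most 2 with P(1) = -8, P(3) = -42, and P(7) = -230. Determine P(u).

Write P(u) = au^2 + bu + c. Substituting each data point gives a linear system:
  a + b + c = -8
  9a + 3b + c = -42
  49a + 7b + c = -230
Solving the system yields a = -5, b = 3, c = -6.
So P(u) = -5u^2 + 3u - 6.
Check: P(7) = -230. ✓

P(u) = -5u^2 + 3u - 6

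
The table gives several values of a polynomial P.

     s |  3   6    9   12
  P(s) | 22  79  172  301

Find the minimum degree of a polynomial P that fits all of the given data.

Forward differences of the values at s = 3, 6, 9, 12:
  P  : 22  79  172  301
  Δ  : 57  93  129
  Δ^2: 36  36
  Δ^3: 0
The second differences are constant (36) and nonzero, while all higher differences vanish, so the minimal degree is 2.

2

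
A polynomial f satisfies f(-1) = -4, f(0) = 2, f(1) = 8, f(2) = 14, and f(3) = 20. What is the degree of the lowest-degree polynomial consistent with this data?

Forward differences of the values at t = -1, 0, 1, 2, 3:
  f  : -4  2  8  14  20
  Δ  : 6  6  6  6
  Δ^2: 0  0  0
  Δ^3: 0  0
  Δ^4: 0
The first differences are constant (6) and nonzero, while all higher differences vanish, so the minimal degree is 1.

1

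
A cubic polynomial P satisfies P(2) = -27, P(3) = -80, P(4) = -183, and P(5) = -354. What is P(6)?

Write P(u) = au^3 + bu^2 + cu + d. Substituting each data point gives a linear system:
  8a + 4b + 2c + d = -27
  27a + 9b + 3c + d = -80
  64a + 16b + 4c + d = -183
  125a + 25b + 5c + d = -354
Solving the system yields a = -3, b = 2, c = -6, d = 1.
So P(u) = -3u³ + 2u² - 6u + 1.
Then P(6) = -611.

-611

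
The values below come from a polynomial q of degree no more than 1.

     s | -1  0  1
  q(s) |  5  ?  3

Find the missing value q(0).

On equispaced nodes a degree-1 polynomial has vanishing second forward difference, so
  q(-1) - 2·q(0) + q(1) = 0.
Substituting the known values and solving for q(0):
  -2·q(0) = -8
  q(0) = 4.

4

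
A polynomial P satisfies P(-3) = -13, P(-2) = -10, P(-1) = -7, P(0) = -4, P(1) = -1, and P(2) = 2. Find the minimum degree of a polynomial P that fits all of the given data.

Forward differences of the values at n = -3, -2, -1, 0, 1, 2:
  P  : -13  -10  -7  -4  -1  2
  Δ  : 3  3  3  3  3
  Δ^2: 0  0  0  0
  Δ^3: 0  0  0
  Δ^4: 0  0
  Δ^5: 0
The first differences are constant (3) and nonzero, while all higher differences vanish, so the minimal degree is 1.

1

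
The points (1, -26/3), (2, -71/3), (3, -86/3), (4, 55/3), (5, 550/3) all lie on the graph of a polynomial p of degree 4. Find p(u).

p(u) = u^4 - 3u^3 - 2u^2 - 3u - 5/3

Using the Lagrange interpolation formula with nodes 1, 2, 3, 4, 5:
  L_0(u) = (u - 2)(u - 3)(u - 4)(u - 5) / 24
  L_1(u) = (u - 1)(u - 3)(u - 4)(u - 5) / -6
  L_2(u) = (u - 1)(u - 2)(u - 4)(u - 5) / 4
  L_3(u) = (u - 1)(u - 2)(u - 3)(u - 5) / -6
  L_4(u) = (u - 1)(u - 2)(u - 3)(u - 4) / 24
Then p(u) = -26/3·L_0(u) - 71/3·L_1(u) - 86/3·L_2(u) + 55/3·L_3(u) + 550/3·L_4(u).
Expanding and collecting terms gives p(u) = u^4 - 3u^3 - 2u^2 - 3u - 5/3.
Check: p(5) = 550/3. ✓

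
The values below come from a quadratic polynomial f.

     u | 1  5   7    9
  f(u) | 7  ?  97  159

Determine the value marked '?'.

51

The 3 known points determine the degree-2 polynomial uniquely.
Write f(u) = au^2 + bu + c. Substituting each data point gives a linear system:
  a + b + c = 7
  49a + 7b + c = 97
  81a + 9b + c = 159
Solving the system yields a = 2, b = -1, c = 6.
So f(u) = 2u^2 - u + 6.
Then f(5) = 51.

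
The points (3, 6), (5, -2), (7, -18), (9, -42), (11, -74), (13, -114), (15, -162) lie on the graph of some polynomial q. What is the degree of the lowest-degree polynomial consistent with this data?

2

Forward differences of the values at s = 3, 5, 7, 9, 11, 13, 15:
  q  : 6  -2  -18  -42  -74  -114  -162
  Δ  : -8  -16  -24  -32  -40  -48
  Δ^2: -8  -8  -8  -8  -8
  Δ^3: 0  0  0  0
  Δ^4: 0  0  0
  Δ^5: 0  0
  Δ^6: 0
The second differences are constant (-8) and nonzero, while all higher differences vanish, so the minimal degree is 2.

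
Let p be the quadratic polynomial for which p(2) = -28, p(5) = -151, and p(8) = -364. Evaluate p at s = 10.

-556

Write p(s) = as^2 + bs + c. Substituting each data point gives a linear system:
  4a + 2b + c = -28
  25a + 5b + c = -151
  64a + 8b + c = -364
Solving the system yields a = -5, b = -6, c = 4.
So p(s) = -5s^2 - 6s + 4.
Then p(10) = -556.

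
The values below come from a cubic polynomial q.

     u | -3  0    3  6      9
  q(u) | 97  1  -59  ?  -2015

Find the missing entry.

The 4 known points determine the degree-3 polynomial uniquely.
Write q(u) = au^3 + bu^2 + cu + d. Substituting each data point gives a linear system:
  -27a + 9b - 3c + d = 97
  d = 1
  27a + 9b + 3c + d = -59
  729a + 81b + 9c + d = -2015
Solving the system yields a = -3, b = 2, c = 1, d = 1.
So q(u) = -3u³ + 2u² + u + 1.
Then q(6) = -569.

-569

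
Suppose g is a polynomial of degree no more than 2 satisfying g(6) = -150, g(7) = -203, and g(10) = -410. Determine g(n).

g(n) = -4n^2 - n

Write g(n) = an^2 + bn + c. Substituting each data point gives a linear system:
  36a + 6b + c = -150
  49a + 7b + c = -203
  100a + 10b + c = -410
Solving the system yields a = -4, b = -1, c = 0.
So g(n) = -4n² - n.
Check: g(10) = -410. ✓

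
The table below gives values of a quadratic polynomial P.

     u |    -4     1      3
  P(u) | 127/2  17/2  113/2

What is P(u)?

P(u) = 5u^2 + 4u - 1/2

Write P(u) = au^2 + bu + c. Substituting each data point gives a linear system:
  16a - 4b + c = 127/2
  a + b + c = 17/2
  9a + 3b + c = 113/2
Solving the system yields a = 5, b = 4, c = -1/2.
So P(u) = 5u² + 4u - 1/2.
Check: P(-4) = 127/2. ✓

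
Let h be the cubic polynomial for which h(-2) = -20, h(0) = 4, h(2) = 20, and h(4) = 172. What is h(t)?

h(t) = 3t^3 - t^2 - 2t + 4

Write h(t) = at^3 + bt^2 + ct + d. Substituting each data point gives a linear system:
  -8a + 4b - 2c + d = -20
  d = 4
  8a + 4b + 2c + d = 20
  64a + 16b + 4c + d = 172
Solving the system yields a = 3, b = -1, c = -2, d = 4.
So h(t) = 3t³ - t² - 2t + 4.
Check: h(0) = 4. ✓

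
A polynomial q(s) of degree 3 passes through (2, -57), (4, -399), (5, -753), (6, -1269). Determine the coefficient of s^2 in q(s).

-6

Write q(s) = as^3 + bs^2 + cs + d. Substituting each data point gives a linear system:
  8a + 4b + 2c + d = -57
  64a + 16b + 4c + d = -399
  125a + 25b + 5c + d = -753
  216a + 36b + 6c + d = -1269
Solving the system yields a = -5, b = -6, c = 5, d = -3.
So q(s) = -5s^3 - 6s^2 + 5s - 3.
The coefficient of s^2 is -6.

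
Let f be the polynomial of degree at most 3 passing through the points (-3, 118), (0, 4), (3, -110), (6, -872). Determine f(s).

Using the Lagrange interpolation formula with nodes -3, 0, 3, 6:
  L_0(s) = s(s - 3)(s - 6) / -162
  L_1(s) = (s + 3)(s - 3)(s - 6) / 54
  L_2(s) = (s + 3)s(s - 6) / -54
  L_3(s) = (s + 3)s(s - 3) / 162
Then f(s) = 118·L_0(s) + 4·L_1(s) - 110·L_2(s) - 872·L_3(s).
Expanding and collecting terms gives f(s) = -4s^3 - 2s + 4.
Check: f(0) = 4. ✓

f(s) = -4s^3 - 2s + 4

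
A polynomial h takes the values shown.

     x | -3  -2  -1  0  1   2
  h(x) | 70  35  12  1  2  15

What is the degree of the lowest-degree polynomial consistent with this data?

Forward differences of the values at x = -3, -2, -1, 0, 1, 2:
  h  : 70  35  12  1  2  15
  Δ  : -35  -23  -11  1  13
  Δ^2: 12  12  12  12
  Δ^3: 0  0  0
  Δ^4: 0  0
  Δ^5: 0
The second differences are constant (12) and nonzero, while all higher differences vanish, so the minimal degree is 2.

2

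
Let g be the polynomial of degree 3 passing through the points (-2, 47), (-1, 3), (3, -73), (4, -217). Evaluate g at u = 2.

Write g(u) = au^3 + bu^2 + cu + d. Substituting each data point gives a linear system:
  -8a + 4b - 2c + d = 47
  -a + b - c + d = 3
  27a + 9b + 3c + d = -73
  64a + 16b + 4c + d = -217
Solving the system yields a = -5, b = 5, c = 6, d = -1.
So g(u) = -5u^3 + 5u^2 + 6u - 1.
Then g(2) = -9.

-9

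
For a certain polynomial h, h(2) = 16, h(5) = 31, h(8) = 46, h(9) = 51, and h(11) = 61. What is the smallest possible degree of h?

1

Divided differences on the nodes 2, 5, 8, 9, 11:
  order 0: 16  31  46  51  61
  order 1: 5  5  5  5
  order 2: 0  0  0
  order 3: 0  0
  order 4: 0
The order-1 divided differences are all 5 (nonzero) and every higher order vanishes, so the data lies on a polynomial of degree exactly 1.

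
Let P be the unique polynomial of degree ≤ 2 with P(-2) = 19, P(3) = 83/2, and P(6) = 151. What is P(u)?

P(u) = 4u^2 + (1/2)u + 4

Write P(u) = au^2 + bu + c. Substituting each data point gives a linear system:
  4a - 2b + c = 19
  9a + 3b + c = 83/2
  36a + 6b + c = 151
Solving the system yields a = 4, b = 1/2, c = 4.
So P(u) = 4u² + (1/2)u + 4.
Check: P(6) = 151. ✓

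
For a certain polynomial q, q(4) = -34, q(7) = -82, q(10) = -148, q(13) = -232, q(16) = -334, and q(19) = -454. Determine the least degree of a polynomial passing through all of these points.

2

Forward differences of the values at x = 4, 7, 10, 13, 16, 19:
  q  : -34  -82  -148  -232  -334  -454
  Δ  : -48  -66  -84  -102  -120
  Δ^2: -18  -18  -18  -18
  Δ^3: 0  0  0
  Δ^4: 0  0
  Δ^5: 0
The second differences are constant (-18) and nonzero, while all higher differences vanish, so the minimal degree is 2.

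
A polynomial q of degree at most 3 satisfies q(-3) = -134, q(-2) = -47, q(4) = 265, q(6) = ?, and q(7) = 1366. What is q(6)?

865

The 4 known points determine the degree-3 polynomial uniquely.
Write q(x) = ax^3 + bx^2 + cx + d. Substituting each data point gives a linear system:
  -27a + 9b - 3c + d = -134
  -8a + 4b - 2c + d = -47
  64a + 16b + 4c + d = 265
  343a + 49b + 7c + d = 1366
Solving the system yields a = 4, b = -1, c = 6, d = 1.
So q(x) = 4x^3 - x^2 + 6x + 1.
Then q(6) = 865.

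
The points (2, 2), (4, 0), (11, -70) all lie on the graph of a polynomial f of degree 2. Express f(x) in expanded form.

f(x) = -x^2 + 5x - 4

Using the Lagrange interpolation formula with nodes 2, 4, 11:
  L_0(x) = (x - 4)(x - 11) / 18
  L_1(x) = (x - 2)(x - 11) / -14
  L_2(x) = (x - 2)(x - 4) / 63
Then f(x) = 2·L_0(x) + 0·L_1(x) - 70·L_2(x).
Expanding and collecting terms gives f(x) = -x² + 5x - 4.
Check: f(4) = 0. ✓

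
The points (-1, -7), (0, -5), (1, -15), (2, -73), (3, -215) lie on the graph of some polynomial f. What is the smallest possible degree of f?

3

Forward differences of the values at t = -1, 0, 1, 2, 3:
  f  : -7  -5  -15  -73  -215
  Δ  : 2  -10  -58  -142
  Δ^2: -12  -48  -84
  Δ^3: -36  -36
  Δ^4: 0
The third differences are constant (-36) and nonzero, while all higher differences vanish, so the minimal degree is 3.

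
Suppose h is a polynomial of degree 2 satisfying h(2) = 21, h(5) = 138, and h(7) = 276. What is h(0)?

Write h(s) = as^2 + bs + c. Substituting each data point gives a linear system:
  4a + 2b + c = 21
  25a + 5b + c = 138
  49a + 7b + c = 276
Solving the system yields a = 6, b = -3, c = 3.
So h(s) = 6s² - 3s + 3.
Then h(0) = 3.

3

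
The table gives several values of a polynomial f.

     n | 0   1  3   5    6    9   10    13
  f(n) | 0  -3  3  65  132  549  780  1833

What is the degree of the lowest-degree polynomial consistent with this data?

Divided differences on the nodes 0, 1, 3, 5, 6, 9, 10, 13:
  order 0: 0  -3  3  65  132  549  780  1833
  order 1: -3  3  31  67  139  231  351
  order 2: 2  7  12  18  23  30
  order 3: 1  1  1  1  1
  order 4: 0  0  0  0
  order 5: 0  0  0
  order 6: 0  0
  order 7: 0
The order-3 divided differences are all 1 (nonzero) and every higher order vanishes, so the data lies on a polynomial of degree exactly 3.

3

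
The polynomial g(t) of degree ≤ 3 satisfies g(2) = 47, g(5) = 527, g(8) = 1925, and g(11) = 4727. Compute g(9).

2679

Using the Lagrange interpolation formula with nodes 2, 5, 8, 11:
  L_0(t) = (t - 5)(t - 8)(t - 11) / -162
  L_1(t) = (t - 2)(t - 8)(t - 11) / 54
  L_2(t) = (t - 2)(t - 5)(t - 11) / -54
  L_3(t) = (t - 2)(t - 5)(t - 8) / 162
Then g(t) = 47·L_0(t) + 527·L_1(t) + 1925·L_2(t) + 4727·L_3(t).
Expanding and collecting terms gives g(t) = 3t³ + 6t² + t - 3.
Evaluating at t = 9: g(9) = 2679.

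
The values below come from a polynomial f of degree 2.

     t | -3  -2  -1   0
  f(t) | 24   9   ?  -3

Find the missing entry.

On equispaced nodes a degree-2 polynomial has vanishing third forward difference, so
  - f(-3) + 3·f(-2) - 3·f(-1) + f(0) = 0.
Substituting the known values and solving for f(-1):
  -3·f(-1) = 0
  f(-1) = 0.

0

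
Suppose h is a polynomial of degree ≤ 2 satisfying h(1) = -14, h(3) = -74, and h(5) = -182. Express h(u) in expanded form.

h(u) = -6u^2 - 6u - 2

Using the Lagrange interpolation formula with nodes 1, 3, 5:
  L_0(u) = (u - 3)(u - 5) / 8
  L_1(u) = (u - 1)(u - 5) / -4
  L_2(u) = (u - 1)(u - 3) / 8
Then h(u) = -14·L_0(u) - 74·L_1(u) - 182·L_2(u).
Expanding and collecting terms gives h(u) = -6u^2 - 6u - 2.
Check: h(1) = -14. ✓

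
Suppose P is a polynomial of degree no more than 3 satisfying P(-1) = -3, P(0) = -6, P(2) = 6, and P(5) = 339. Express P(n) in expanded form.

Write P(n) = an^3 + bn^2 + cn + d. Substituting each data point gives a linear system:
  -a + b - c + d = -3
  d = -6
  8a + 4b + 2c + d = 6
  125a + 25b + 5c + d = 339
Solving the system yields a = 3, b = 0, c = -6, d = -6.
So P(n) = 3n³ - 6n - 6.
Check: P(2) = 6. ✓

P(n) = 3n^3 - 6n - 6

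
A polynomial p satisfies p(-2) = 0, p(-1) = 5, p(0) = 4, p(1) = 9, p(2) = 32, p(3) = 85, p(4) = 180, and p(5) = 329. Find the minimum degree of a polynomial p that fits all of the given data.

Forward differences of the values at u = -2, -1, 0, 1, 2, 3, 4, 5:
  p  : 0  5  4  9  32  85  180  329
  Δ  : 5  -1  5  23  53  95  149
  Δ^2: -6  6  18  30  42  54
  Δ^3: 12  12  12  12  12
  Δ^4: 0  0  0  0
  Δ^5: 0  0  0
  Δ^6: 0  0
  Δ^7: 0
The third differences are constant (12) and nonzero, while all higher differences vanish, so the minimal degree is 3.

3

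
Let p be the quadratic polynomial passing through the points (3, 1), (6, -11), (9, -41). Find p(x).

Using the Lagrange interpolation formula with nodes 3, 6, 9:
  L_0(x) = (x - 6)(x - 9) / 18
  L_1(x) = (x - 3)(x - 9) / -9
  L_2(x) = (x - 3)(x - 6) / 18
Then p(x) = 1·L_0(x) - 11·L_1(x) - 41·L_2(x).
Expanding and collecting terms gives p(x) = -x^2 + 5x - 5.
Check: p(9) = -41. ✓

p(x) = -x^2 + 5x - 5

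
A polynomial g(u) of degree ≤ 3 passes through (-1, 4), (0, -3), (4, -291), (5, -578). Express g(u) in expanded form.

g(u) = -5u^3 + 2u^2 - 3

Using the Lagrange interpolation formula with nodes -1, 0, 4, 5:
  L_0(u) = u(u - 4)(u - 5) / -30
  L_1(u) = (u + 1)(u - 4)(u - 5) / 20
  L_2(u) = (u + 1)u(u - 5) / -20
  L_3(u) = (u + 1)u(u - 4) / 30
Then g(u) = 4·L_0(u) - 3·L_1(u) - 291·L_2(u) - 578·L_3(u).
Expanding and collecting terms gives g(u) = -5u^3 + 2u^2 - 3.
Check: g(4) = -291. ✓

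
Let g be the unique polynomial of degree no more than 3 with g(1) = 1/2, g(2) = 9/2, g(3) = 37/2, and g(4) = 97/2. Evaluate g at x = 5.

201/2

Write g(x) = ax^3 + bx^2 + cx + d. Substituting each data point gives a linear system:
  a + b + c + d = 1/2
  8a + 4b + 2c + d = 9/2
  27a + 9b + 3c + d = 37/2
  64a + 16b + 4c + d = 97/2
Solving the system yields a = 1, b = -1, c = 0, d = 1/2.
So g(x) = x³ - x² + 1/2.
Then g(5) = 201/2.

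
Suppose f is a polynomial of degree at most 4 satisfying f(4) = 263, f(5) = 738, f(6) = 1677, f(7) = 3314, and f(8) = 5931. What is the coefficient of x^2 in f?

Write f(x) = ax^4 + bx^3 + cx^2 + dx + e. Substituting each data point gives a linear system:
  256a + 64b + 16c + 4d + e = 263
  625a + 125b + 25c + 5d + e = 738
  1296a + 216b + 36c + 6d + e = 1677
  2401a + 343b + 49c + 7d + e = 3314
  4096a + 512b + 64c + 8d + e = 5931
Solving the system yields a = 2, b = -5, c = 5, d = -3, e = 3.
So f(x) = 2x^4 - 5x^3 + 5x^2 - 3x + 3.
The coefficient of x^2 is 5.

5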